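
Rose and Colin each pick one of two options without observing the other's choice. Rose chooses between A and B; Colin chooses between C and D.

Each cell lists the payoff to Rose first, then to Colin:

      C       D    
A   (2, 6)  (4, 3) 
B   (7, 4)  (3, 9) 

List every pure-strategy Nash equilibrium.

(A, C): Rose prefers B (7 > 2) — not an equilibrium.
(A, D): Colin prefers C (6 > 3) — not an equilibrium.
(B, C): Colin prefers D (9 > 4) — not an equilibrium.
(B, D): Rose prefers A (4 > 3) — not an equilibrium.

none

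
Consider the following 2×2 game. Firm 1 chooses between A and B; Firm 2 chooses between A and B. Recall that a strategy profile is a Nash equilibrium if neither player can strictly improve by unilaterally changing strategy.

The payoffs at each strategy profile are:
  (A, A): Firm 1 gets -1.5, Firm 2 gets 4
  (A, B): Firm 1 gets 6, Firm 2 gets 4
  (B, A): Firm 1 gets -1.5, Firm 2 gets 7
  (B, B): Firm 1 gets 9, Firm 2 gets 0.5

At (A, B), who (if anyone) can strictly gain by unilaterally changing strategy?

Firm 1 at (A, B) earns 6; deviating to B yields 9 — a strict improvement.
Firm 2 earns 4; deviating to A yields 4 — not better.
Only Firm 1 has a strictly profitable deviation.

Firm 1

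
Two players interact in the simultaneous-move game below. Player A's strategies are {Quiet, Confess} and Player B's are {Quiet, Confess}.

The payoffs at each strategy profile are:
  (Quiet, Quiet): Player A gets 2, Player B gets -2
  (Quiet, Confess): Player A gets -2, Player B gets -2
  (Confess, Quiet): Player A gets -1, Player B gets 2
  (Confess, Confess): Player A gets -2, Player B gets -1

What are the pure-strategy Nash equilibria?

(Quiet, Quiet) and (Quiet, Confess)

(Quiet, Quiet): Player A gets 2 ≥ -1 from Confess, and Player B gets -2 ≥ -2 from Confess — Nash equilibrium.
(Quiet, Confess): Player A gets -2 ≥ -2 from Confess, and Player B gets -2 ≥ -2 from Quiet — Nash equilibrium.
(Confess, Quiet): Player A prefers Quiet (2 > -1) — not an equilibrium.
(Confess, Confess): Player B prefers Quiet (2 > -1) — not an equilibrium.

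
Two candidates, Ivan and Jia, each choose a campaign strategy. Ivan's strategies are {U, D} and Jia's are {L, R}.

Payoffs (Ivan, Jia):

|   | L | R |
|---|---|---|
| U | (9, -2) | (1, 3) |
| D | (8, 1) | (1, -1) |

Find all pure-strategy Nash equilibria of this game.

(U, L): Jia prefers R (3 > -2) — not an equilibrium.
(U, R): Ivan gets 1 ≥ 1 from D, and Jia gets 3 ≥ -2 from L — Nash equilibrium.
(D, L): Ivan prefers U (9 > 8) — not an equilibrium.
(D, R): Jia prefers L (1 > -1) — not an equilibrium.

(U, R)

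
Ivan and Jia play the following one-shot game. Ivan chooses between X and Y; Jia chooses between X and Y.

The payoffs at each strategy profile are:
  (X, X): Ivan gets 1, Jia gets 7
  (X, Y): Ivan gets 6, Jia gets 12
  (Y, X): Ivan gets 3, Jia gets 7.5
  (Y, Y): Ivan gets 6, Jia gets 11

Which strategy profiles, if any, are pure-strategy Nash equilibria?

(X, X): Ivan prefers Y (3 > 1); Jia prefers Y (12 > 7) — not an equilibrium.
(X, Y): Ivan gets 6 ≥ 6 from Y, and Jia gets 12 ≥ 7 from X — Nash equilibrium.
(Y, X): Jia prefers Y (11 > 7.5) — not an equilibrium.
(Y, Y): Ivan gets 6 ≥ 6 from X, and Jia gets 11 ≥ 7.5 from X — Nash equilibrium.

(X, Y) and (Y, Y)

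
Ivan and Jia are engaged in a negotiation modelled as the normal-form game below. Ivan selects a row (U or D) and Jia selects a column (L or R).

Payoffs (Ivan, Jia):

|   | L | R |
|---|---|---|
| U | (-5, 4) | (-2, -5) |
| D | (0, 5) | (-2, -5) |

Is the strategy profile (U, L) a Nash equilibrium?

At (U, L), Ivan earns -5; switching to D would give 0, so Ivan would deviate.
Jia earns 4; switching to R would give -5, so Jia has no profitable deviation.
Since at least one player can profitably deviate, this is not a Nash equilibrium.

No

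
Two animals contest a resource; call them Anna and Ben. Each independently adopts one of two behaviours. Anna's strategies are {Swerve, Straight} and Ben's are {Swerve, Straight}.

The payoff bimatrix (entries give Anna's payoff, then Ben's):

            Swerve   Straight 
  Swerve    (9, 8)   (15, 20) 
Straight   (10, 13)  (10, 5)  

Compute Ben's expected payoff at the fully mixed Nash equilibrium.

First find p, the probability Anna plays Swerve, from Ben's indifference between Swerve and Straight: 8p + 13(1−p) = 20p + 5(1−p), giving p = 2/5.
Since Ben is indifferent in equilibrium, Ben's expected payoff equals the payoff from either column against (2/5, 3/5). Using Swerve: 8(2/5) + 13(3/5) = 11.

11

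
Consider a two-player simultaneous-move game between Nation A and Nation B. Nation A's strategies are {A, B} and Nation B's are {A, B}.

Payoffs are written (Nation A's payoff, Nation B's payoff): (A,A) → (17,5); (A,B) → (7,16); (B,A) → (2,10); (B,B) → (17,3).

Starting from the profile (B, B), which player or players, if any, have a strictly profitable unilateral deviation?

Nation A at (B, B) earns 17; deviating to A yields 7 — not better.
Nation B earns 3; deviating to A yields 10 — a strict improvement.
Only Nation B has a strictly profitable deviation.

Nation B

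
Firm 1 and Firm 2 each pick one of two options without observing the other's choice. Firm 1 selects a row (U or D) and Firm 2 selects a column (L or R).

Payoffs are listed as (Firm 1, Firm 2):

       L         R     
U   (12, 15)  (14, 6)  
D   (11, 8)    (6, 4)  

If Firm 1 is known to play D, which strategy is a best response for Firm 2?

L

Against D, Firm 2 earns 8 from L and 4 from R.
So L is the best response.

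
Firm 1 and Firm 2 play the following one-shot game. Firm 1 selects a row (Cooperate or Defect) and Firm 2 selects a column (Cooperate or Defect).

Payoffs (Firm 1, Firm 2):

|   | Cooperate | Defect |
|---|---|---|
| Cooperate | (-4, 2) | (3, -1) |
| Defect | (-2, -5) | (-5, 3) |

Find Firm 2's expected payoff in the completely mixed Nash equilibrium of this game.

1/11

First find x, the probability Firm 1 plays Cooperate, from Firm 2's indifference between Cooperate and Defect: 2x − 5(1−x) = −x + 3(1−x), giving x = 8/11.
Since Firm 2 is indifferent in equilibrium, Firm 2's expected payoff equals the payoff from either column against (8/11, 3/11). Using Cooperate: 2(8/11) − 5(3/11) = 1/11.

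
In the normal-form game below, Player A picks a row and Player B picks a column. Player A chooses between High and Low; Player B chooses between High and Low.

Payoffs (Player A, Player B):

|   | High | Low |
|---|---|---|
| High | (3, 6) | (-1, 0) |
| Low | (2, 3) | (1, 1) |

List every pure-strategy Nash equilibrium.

(High, High)

(High, High): Player A gets 3 ≥ 2 from Low, and Player B gets 6 ≥ 0 from Low — Nash equilibrium.
(High, Low): Player A prefers Low (1 > -1); Player B prefers High (6 > 0) — not an equilibrium.
(Low, High): Player A prefers High (3 > 2) — not an equilibrium.
(Low, Low): Player B prefers High (3 > 1) — not an equilibrium.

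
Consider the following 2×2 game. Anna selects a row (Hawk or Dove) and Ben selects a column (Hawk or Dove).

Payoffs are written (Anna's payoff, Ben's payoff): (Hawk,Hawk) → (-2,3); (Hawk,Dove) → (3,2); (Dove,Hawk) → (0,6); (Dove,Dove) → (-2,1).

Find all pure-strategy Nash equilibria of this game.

(Hawk, Hawk): Anna prefers Dove (0 > -2) — not an equilibrium.
(Hawk, Dove): Ben prefers Hawk (3 > 2) — not an equilibrium.
(Dove, Hawk): Anna gets 0 ≥ -2 from Hawk, and Ben gets 6 ≥ 1 from Dove — Nash equilibrium.
(Dove, Dove): Anna prefers Hawk (3 > -2); Ben prefers Hawk (6 > 1) — not an equilibrium.

(Dove, Hawk)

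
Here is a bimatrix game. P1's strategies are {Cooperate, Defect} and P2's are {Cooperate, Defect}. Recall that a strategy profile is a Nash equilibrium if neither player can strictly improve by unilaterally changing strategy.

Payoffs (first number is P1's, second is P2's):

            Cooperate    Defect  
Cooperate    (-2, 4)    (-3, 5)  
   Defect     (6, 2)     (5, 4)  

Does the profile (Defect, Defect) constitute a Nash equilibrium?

At (Defect, Defect), P1 earns 5; switching to Cooperate would give -3, so P1 has no profitable deviation.
P2 earns 4; switching to Cooperate would give 2, so P2 has no profitable deviation.
Neither player can gain by a unilateral deviation, so this profile is a Nash equilibrium.

Yes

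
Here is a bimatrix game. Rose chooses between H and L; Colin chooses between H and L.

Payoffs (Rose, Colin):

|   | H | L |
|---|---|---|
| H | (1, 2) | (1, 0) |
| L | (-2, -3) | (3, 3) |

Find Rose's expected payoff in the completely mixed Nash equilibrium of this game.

1

First find q, the probability Colin plays H, from Rose's indifference between H and L: q + (1−q) = −2q + 3(1−q), giving q = 2/5.
Since Rose is indifferent in equilibrium, Rose's expected payoff equals the payoff from either row against (2/5, 3/5). Using H: (2/5) + (3/5) = 1.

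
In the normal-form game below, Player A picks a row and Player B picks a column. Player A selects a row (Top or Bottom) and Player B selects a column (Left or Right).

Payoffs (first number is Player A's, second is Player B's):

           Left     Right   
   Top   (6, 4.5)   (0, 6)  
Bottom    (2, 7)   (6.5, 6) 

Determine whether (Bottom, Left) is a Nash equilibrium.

At (Bottom, Left), Player A earns 2; switching to Top would give 6, so Player A would deviate.
Player B earns 7; switching to Right would give 6, so Player B has no profitable deviation.
Since at least one player can profitably deviate, this is not a Nash equilibrium.

No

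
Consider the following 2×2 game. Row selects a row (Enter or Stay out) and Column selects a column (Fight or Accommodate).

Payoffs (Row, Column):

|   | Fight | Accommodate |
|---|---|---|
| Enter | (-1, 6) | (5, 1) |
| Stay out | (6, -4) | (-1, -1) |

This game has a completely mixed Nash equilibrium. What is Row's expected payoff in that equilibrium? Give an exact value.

29/13

First find y, the probability Column plays Fight, from Row's indifference between Enter and Stay out: −y + 5(1−y) = 6y − (1−y), giving y = 6/13.
Since Row is indifferent in equilibrium, Row's expected payoff equals the payoff from either row against (6/13, 7/13). Using Enter: −(6/13) + 5(7/13) = 29/13.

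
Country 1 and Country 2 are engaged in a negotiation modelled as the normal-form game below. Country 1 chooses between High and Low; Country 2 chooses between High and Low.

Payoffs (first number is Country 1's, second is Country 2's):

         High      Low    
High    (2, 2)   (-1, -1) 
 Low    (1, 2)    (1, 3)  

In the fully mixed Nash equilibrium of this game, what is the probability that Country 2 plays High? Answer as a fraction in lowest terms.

2/3

Let q be the probability that Country 2 plays High. In a completely mixed equilibrium, Country 1 must be indifferent between High and Low.
Country 1's expected payoff from High is 2q − (1−q); from Low it is q + (1−q).
Setting these equal: 3q − 1 = 1, so q = 2/3.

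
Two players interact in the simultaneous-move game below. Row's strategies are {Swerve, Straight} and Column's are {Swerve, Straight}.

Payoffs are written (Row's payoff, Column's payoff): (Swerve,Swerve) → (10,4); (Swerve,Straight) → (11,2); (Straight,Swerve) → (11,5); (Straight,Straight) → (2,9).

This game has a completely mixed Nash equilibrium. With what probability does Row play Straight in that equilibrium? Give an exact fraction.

Let p be the probability that Row plays Swerve. In a completely mixed equilibrium, Column must be indifferent between Swerve and Straight.
Column's expected payoff from Swerve is 4p + 5(1−p); from Straight it is 2p + 9(1−p).
Setting these equal: −p + 5 = −7p + 9, so p = 2/3.
Therefore Row plays Straight with probability 1 − 2/3 = 1/3.

1/3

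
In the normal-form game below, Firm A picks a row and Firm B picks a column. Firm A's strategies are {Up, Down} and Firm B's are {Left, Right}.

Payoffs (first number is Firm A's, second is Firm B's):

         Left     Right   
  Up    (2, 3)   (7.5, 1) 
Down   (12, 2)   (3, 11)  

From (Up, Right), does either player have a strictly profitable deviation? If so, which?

Firm A at (Up, Right) earns 7.5; deviating to Down yields 3 — not better.
Firm B earns 1; deviating to Left yields 3 — a strict improvement.
Only Firm B has a strictly profitable deviation.

Firm B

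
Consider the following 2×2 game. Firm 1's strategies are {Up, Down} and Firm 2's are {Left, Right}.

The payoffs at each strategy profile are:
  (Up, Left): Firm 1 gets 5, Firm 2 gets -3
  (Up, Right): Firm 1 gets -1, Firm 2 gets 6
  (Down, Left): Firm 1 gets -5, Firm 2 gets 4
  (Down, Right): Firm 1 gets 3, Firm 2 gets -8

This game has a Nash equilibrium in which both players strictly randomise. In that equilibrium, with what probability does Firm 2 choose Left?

Let q be the probability that Firm 2 plays Left. In a completely mixed equilibrium, Firm 1 must be indifferent between Up and Down.
Firm 1's expected payoff from Up is 5q − (1−q); from Down it is −5q + 3(1−q).
Setting these equal: 6q − 1 = −8q + 3, so q = 2/7.

2/7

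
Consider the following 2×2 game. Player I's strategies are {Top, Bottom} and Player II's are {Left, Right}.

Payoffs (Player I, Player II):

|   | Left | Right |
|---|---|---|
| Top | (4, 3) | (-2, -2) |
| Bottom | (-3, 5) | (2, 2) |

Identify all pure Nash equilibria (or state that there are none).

(Top, Left)

(Top, Left): Player I gets 4 ≥ -3 from Bottom, and Player II gets 3 ≥ -2 from Right — Nash equilibrium.
(Top, Right): Player I prefers Bottom (2 > -2); Player II prefers Left (3 > -2) — not an equilibrium.
(Bottom, Left): Player I prefers Top (4 > -3) — not an equilibrium.
(Bottom, Right): Player II prefers Left (5 > 2) — not an equilibrium.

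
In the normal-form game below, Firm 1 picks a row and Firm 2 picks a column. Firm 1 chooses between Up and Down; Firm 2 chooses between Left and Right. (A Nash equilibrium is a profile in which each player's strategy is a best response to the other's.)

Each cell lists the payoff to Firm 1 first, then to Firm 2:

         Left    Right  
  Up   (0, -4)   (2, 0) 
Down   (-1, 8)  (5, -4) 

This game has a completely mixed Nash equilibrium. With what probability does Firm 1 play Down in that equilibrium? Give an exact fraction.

1/4

Let p be the probability that Firm 1 plays Up. In a completely mixed equilibrium, Firm 2 must be indifferent between Left and Right.
Firm 2's expected payoff from Left is −4p + 8(1−p); from Right it is −4(1−p).
Setting these equal: −12p + 8 = 4p − 4, so p = 3/4.
Therefore Firm 1 plays Down with probability 1 − 3/4 = 1/4.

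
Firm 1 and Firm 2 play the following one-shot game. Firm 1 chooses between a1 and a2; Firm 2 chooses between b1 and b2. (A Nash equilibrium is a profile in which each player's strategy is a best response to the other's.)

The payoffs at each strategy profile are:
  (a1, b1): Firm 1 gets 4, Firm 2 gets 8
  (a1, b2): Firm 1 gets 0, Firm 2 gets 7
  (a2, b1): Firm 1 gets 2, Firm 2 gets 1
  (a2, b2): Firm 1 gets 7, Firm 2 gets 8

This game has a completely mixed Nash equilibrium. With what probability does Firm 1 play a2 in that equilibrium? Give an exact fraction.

Let x be the probability that Firm 1 plays a1. In a completely mixed equilibrium, Firm 2 must be indifferent between b1 and b2.
Firm 2's expected payoff from b1 is 8x + (1−x); from b2 it is 7x + 8(1−x).
Setting these equal: 7x + 1 = −x + 8, so x = 7/8.
Therefore Firm 1 plays a2 with probability 1 − 7/8 = 1/8.

1/8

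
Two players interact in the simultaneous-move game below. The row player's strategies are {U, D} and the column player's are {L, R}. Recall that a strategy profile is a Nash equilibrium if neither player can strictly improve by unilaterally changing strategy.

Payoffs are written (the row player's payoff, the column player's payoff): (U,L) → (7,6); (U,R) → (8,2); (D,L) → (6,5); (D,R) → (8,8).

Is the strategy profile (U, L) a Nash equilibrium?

At (U, L), the row player earns 7; switching to D would give 6, so the row player has no profitable deviation.
The column player earns 6; switching to R would give 2, so the column player has no profitable deviation.
Neither player can gain by a unilateral deviation, so this profile is a Nash equilibrium.

Yes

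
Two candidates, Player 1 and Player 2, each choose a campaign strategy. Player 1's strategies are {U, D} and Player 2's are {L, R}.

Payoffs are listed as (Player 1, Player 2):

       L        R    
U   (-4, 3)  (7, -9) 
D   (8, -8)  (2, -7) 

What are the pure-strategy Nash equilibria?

(U, L): Player 1 prefers D (8 > -4) — not an equilibrium.
(U, R): Player 2 prefers L (3 > -9) — not an equilibrium.
(D, L): Player 2 prefers R (-7 > -8) — not an equilibrium.
(D, R): Player 1 prefers U (7 > 2) — not an equilibrium.

none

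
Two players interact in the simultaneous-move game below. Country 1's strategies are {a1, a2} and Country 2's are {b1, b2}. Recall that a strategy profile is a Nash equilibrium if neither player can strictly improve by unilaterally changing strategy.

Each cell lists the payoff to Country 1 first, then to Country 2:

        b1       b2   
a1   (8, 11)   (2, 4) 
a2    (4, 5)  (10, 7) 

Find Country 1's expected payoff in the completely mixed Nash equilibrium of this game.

First find y, the probability Country 2 plays b1, from Country 1's indifference between a1 and a2: 8y + 2(1−y) = 4y + 10(1−y), giving y = 2/3.
Since Country 1 is indifferent in equilibrium, Country 1's expected payoff equals the payoff from either row against (2/3, 1/3). Using a1: 8(2/3) + 2(1/3) = 6.

6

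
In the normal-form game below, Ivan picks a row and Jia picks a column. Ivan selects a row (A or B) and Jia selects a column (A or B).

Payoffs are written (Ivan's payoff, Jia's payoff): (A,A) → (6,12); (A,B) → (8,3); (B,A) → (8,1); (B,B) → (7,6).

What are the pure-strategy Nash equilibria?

(A, A): Ivan prefers B (8 > 6) — not an equilibrium.
(A, B): Jia prefers A (12 > 3) — not an equilibrium.
(B, A): Jia prefers B (6 > 1) — not an equilibrium.
(B, B): Ivan prefers A (8 > 7) — not an equilibrium.

none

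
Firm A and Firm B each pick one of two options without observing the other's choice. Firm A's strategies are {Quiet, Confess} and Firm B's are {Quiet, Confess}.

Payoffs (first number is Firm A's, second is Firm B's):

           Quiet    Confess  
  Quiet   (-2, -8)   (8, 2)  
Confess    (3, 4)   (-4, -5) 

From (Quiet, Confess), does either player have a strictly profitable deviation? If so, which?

Neither

Firm A at (Quiet, Confess) earns 8; deviating to Confess yields -4 — not better.
Firm B earns 2; deviating to Quiet yields -8 — not better.
Neither player can strictly improve; the profile is a Nash equilibrium.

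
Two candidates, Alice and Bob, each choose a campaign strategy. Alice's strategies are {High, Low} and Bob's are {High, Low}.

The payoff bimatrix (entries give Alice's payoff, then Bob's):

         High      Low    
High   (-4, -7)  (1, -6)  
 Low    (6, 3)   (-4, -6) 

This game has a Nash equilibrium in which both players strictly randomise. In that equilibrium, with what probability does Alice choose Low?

1/10

Let x be the probability that Alice plays High. In a completely mixed equilibrium, Bob must be indifferent between High and Low.
Bob's expected payoff from High is −7x + 3(1−x); from Low it is −6x − 6(1−x).
Setting these equal: −10x + 3 = -6, so x = 9/10.
Therefore Alice plays Low with probability 1 − 9/10 = 1/10.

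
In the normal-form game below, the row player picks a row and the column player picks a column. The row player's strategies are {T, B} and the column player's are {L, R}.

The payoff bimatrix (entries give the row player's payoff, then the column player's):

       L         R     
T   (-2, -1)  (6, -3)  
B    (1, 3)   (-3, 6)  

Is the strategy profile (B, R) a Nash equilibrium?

No

At (B, R), the row player earns -3; switching to T would give 6, so the row player would deviate.
The column player earns 6; switching to L would give 3, so the column player has no profitable deviation.
Since at least one player can profitably deviate, this is not a Nash equilibrium.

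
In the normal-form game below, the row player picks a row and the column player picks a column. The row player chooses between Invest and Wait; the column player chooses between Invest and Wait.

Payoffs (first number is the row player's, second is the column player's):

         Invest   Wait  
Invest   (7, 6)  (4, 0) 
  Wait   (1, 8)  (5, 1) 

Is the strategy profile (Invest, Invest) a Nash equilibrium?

Yes

At (Invest, Invest), the row player earns 7; switching to Wait would give 1, so the row player has no profitable deviation.
The column player earns 6; switching to Wait would give 0, so the column player has no profitable deviation.
Neither player can gain by a unilateral deviation, so this profile is a Nash equilibrium.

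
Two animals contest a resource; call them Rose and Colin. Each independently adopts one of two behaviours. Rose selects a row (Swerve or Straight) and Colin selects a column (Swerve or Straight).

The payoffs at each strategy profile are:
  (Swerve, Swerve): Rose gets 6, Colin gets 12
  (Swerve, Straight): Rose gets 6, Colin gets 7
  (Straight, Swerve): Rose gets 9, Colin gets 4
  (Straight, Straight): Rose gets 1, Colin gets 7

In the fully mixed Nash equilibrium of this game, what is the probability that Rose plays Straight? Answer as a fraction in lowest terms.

Let r be the probability that Rose plays Swerve. In a completely mixed equilibrium, Colin must be indifferent between Swerve and Straight.
Colin's expected payoff from Swerve is 12r + 4(1−r); from Straight it is 7r + 7(1−r).
Setting these equal: 8r + 4 = 7, so r = 3/8.
Therefore Rose plays Straight with probability 1 − 3/8 = 5/8.

5/8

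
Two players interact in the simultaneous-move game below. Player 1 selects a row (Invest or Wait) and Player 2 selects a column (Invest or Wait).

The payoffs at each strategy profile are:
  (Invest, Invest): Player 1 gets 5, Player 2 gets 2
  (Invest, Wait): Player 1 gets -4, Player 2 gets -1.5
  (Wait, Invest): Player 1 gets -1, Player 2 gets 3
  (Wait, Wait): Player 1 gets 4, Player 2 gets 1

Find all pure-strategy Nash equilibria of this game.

(Invest, Invest)

(Invest, Invest): Player 1 gets 5 ≥ -1 from Wait, and Player 2 gets 2 ≥ -1.5 from Wait — Nash equilibrium.
(Invest, Wait): Player 1 prefers Wait (4 > -4); Player 2 prefers Invest (2 > -1.5) — not an equilibrium.
(Wait, Invest): Player 1 prefers Invest (5 > -1) — not an equilibrium.
(Wait, Wait): Player 2 prefers Invest (3 > 1) — not an equilibrium.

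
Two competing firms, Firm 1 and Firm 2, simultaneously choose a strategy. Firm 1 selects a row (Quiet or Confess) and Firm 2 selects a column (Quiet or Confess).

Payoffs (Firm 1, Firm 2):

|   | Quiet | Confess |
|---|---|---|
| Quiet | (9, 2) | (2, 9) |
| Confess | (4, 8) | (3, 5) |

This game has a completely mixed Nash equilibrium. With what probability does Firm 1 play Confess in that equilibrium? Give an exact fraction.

Let r be the probability that Firm 1 plays Quiet. In a completely mixed equilibrium, Firm 2 must be indifferent between Quiet and Confess.
Firm 2's expected payoff from Quiet is 2r + 8(1−r); from Confess it is 9r + 5(1−r).
Setting these equal: −6r + 8 = 4r + 5, so r = 3/10.
Therefore Firm 1 plays Confess with probability 1 − 3/10 = 7/10.

7/10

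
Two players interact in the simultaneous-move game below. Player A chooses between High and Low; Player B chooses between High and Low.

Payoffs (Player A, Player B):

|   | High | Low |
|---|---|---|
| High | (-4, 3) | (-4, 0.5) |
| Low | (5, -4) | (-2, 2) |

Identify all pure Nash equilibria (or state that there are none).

(Low, Low)

(High, High): Player A prefers Low (5 > -4) — not an equilibrium.
(High, Low): Player A prefers Low (-2 > -4); Player B prefers High (3 > 0.5) — not an equilibrium.
(Low, High): Player B prefers Low (2 > -4) — not an equilibrium.
(Low, Low): Player A gets -2 ≥ -4 from High, and Player B gets 2 ≥ -4 from High — Nash equilibrium.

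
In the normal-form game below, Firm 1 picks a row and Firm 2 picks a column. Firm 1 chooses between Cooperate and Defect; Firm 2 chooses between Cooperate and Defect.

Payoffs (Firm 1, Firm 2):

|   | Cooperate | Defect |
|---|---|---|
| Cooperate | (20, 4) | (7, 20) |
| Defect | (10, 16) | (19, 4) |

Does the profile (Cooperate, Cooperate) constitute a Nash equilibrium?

No

At (Cooperate, Cooperate), Firm 1 earns 20; switching to Defect would give 10, so Firm 1 has no profitable deviation.
Firm 2 earns 4; switching to Defect would give 20, so Firm 2 would deviate.
Since at least one player can profitably deviate, this is not a Nash equilibrium.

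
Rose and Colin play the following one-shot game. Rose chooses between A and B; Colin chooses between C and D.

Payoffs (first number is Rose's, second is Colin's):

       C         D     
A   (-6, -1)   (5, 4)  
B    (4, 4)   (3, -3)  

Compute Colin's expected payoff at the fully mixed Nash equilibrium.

13/12

First find p, the probability Rose plays A, from Colin's indifference between C and D: −p + 4(1−p) = 4p − 3(1−p), giving p = 7/12.
Since Colin is indifferent in equilibrium, Colin's expected payoff equals the payoff from either column against (7/12, 5/12). Using C: −(7/12) + 4(5/12) = 13/12.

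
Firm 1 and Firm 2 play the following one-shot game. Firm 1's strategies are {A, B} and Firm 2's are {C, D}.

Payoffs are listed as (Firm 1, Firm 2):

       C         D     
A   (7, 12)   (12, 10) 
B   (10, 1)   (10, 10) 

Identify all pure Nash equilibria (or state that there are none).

none

(A, C): Firm 1 prefers B (10 > 7) — not an equilibrium.
(A, D): Firm 2 prefers C (12 > 10) — not an equilibrium.
(B, C): Firm 2 prefers D (10 > 1) — not an equilibrium.
(B, D): Firm 1 prefers A (12 > 10) — not an equilibrium.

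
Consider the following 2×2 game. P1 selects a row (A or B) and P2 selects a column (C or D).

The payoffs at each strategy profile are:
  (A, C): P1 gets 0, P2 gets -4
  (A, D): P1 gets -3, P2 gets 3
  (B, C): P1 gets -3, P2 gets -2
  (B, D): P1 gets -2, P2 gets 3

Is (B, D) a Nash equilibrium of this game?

Yes

At (B, D), P1 earns -2; switching to A would give -3, so P1 has no profitable deviation.
P2 earns 3; switching to C would give -2, so P2 has no profitable deviation.
Neither player can gain by a unilateral deviation, so this profile is a Nash equilibrium.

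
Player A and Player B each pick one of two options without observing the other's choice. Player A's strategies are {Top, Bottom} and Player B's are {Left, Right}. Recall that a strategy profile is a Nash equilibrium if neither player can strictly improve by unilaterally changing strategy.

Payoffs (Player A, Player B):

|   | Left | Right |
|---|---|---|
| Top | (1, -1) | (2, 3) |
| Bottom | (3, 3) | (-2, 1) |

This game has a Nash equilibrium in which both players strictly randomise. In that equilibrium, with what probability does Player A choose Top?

1/3

Let r be the probability that Player A plays Top. In a completely mixed equilibrium, Player B must be indifferent between Left and Right.
Player B's expected payoff from Left is −r + 3(1−r); from Right it is 3r + (1−r).
Setting these equal: −4r + 3 = 2r + 1, so r = 1/3.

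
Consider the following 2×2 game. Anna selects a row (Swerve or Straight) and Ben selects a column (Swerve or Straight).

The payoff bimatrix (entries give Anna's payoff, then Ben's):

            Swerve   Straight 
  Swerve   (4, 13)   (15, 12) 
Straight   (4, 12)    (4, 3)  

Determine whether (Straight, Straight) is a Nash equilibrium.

At (Straight, Straight), Anna earns 4; switching to Swerve would give 15, so Anna would deviate.
Ben earns 3; switching to Swerve would give 12, so Ben would deviate.
Since at least one player can profitably deviate, this is not a Nash equilibrium.

No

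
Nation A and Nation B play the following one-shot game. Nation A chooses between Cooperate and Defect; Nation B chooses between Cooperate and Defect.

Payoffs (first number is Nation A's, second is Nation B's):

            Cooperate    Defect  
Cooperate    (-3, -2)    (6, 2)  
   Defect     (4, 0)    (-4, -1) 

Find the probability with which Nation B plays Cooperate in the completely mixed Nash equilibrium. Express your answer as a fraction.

Let c be the probability that Nation B plays Cooperate. In a completely mixed equilibrium, Nation A must be indifferent between Cooperate and Defect.
Nation A's expected payoff from Cooperate is −3c + 6(1−c); from Defect it is 4c − 4(1−c).
Setting these equal: −9c + 6 = 8c − 4, so c = 10/17.

10/17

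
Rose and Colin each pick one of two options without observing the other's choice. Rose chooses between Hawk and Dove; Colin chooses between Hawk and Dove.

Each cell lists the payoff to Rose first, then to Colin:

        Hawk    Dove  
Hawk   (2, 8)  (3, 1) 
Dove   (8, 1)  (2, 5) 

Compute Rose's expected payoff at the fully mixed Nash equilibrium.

20/7

First find q, the probability Colin plays Hawk, from Rose's indifference between Hawk and Dove: 2q + 3(1−q) = 8q + 2(1−q), giving q = 1/7.
Since Rose is indifferent in equilibrium, Rose's expected payoff equals the payoff from either row against (1/7, 6/7). Using Hawk: 2(1/7) + 3(6/7) = 20/7.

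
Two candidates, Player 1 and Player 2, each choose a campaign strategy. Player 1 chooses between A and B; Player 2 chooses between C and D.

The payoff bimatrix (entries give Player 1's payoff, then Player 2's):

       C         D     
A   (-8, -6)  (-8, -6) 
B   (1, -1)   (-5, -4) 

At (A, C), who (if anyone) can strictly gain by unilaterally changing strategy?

Player 1

Player 1 at (A, C) earns -8; deviating to B yields 1 — a strict improvement.
Player 2 earns -6; deviating to D yields -6 — not better.
Only Player 1 has a strictly profitable deviation.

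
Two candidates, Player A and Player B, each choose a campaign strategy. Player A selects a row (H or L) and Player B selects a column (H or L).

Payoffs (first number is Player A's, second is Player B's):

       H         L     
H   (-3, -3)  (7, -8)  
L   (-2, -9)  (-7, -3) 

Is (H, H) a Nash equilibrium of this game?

At (H, H), Player A earns -3; switching to L would give -2, so Player A would deviate.
Player B earns -3; switching to L would give -8, so Player B has no profitable deviation.
Since at least one player can profitably deviate, this is not a Nash equilibrium.

No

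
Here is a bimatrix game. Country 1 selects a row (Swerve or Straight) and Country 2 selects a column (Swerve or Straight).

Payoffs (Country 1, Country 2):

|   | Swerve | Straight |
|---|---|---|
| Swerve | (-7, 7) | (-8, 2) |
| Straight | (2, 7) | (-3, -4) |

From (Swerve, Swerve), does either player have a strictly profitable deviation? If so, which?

Country 1

Country 1 at (Swerve, Swerve) earns -7; deviating to Straight yields 2 — a strict improvement.
Country 2 earns 7; deviating to Straight yields 2 — not better.
Only Country 1 has a strictly profitable deviation.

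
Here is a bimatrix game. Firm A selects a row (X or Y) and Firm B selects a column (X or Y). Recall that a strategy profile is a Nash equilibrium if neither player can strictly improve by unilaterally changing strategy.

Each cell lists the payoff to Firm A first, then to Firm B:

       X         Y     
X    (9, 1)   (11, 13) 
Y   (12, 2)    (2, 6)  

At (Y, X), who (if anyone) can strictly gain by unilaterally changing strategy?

Firm B

Firm A at (Y, X) earns 12; deviating to X yields 9 — not better.
Firm B earns 2; deviating to Y yields 6 — a strict improvement.
Only Firm B has a strictly profitable deviation.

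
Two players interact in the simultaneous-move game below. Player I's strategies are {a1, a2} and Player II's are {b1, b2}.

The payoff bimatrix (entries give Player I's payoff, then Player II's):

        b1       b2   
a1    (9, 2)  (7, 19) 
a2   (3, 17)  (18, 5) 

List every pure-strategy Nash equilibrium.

none

(a1, b1): Player II prefers b2 (19 > 2) — not an equilibrium.
(a1, b2): Player I prefers a2 (18 > 7) — not an equilibrium.
(a2, b1): Player I prefers a1 (9 > 3) — not an equilibrium.
(a2, b2): Player II prefers b1 (17 > 5) — not an equilibrium.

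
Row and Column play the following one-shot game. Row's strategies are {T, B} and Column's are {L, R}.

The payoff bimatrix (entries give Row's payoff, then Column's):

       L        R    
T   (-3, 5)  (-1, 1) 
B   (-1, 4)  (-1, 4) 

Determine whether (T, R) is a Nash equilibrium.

At (T, R), Row earns -1; switching to B would give -1, so Row has no profitable deviation.
Column earns 1; switching to L would give 5, so Column would deviate.
Since at least one player can profitably deviate, this is not a Nash equilibrium.

No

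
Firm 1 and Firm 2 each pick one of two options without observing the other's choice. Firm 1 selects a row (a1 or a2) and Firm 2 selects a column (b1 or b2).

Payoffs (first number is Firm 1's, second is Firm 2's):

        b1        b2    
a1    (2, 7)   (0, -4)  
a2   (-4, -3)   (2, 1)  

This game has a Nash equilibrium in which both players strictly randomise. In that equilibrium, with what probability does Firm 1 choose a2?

Let x be the probability that Firm 1 plays a1. In a completely mixed equilibrium, Firm 2 must be indifferent between b1 and b2.
Firm 2's expected payoff from b1 is 7x − 3(1−x); from b2 it is −4x + (1−x).
Setting these equal: 10x − 3 = −5x + 1, so x = 4/15.
Therefore Firm 1 plays a2 with probability 1 − 4/15 = 11/15.

11/15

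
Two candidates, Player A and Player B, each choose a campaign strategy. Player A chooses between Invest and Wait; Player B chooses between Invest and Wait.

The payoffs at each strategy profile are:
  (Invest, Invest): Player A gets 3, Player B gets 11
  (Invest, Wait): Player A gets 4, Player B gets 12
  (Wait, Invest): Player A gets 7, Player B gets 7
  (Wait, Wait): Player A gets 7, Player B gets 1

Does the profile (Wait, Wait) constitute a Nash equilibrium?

No

At (Wait, Wait), Player A earns 7; switching to Invest would give 4, so Player A has no profitable deviation.
Player B earns 1; switching to Invest would give 7, so Player B would deviate.
Since at least one player can profitably deviate, this is not a Nash equilibrium.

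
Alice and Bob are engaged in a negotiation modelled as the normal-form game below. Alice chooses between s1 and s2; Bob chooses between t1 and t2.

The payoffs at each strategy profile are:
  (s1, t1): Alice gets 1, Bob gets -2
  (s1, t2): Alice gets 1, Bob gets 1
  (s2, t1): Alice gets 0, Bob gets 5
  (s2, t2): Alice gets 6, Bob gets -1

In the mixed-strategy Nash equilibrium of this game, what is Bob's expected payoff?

First find p, the probability Alice plays s1, from Bob's indifference between t1 and t2: −2p + 5(1−p) = p − (1−p), giving p = 2/3.
Since Bob is indifferent in equilibrium, Bob's expected payoff equals the payoff from either column against (2/3, 1/3). Using t1: −2(2/3) + 5(1/3) = 1/3.

1/3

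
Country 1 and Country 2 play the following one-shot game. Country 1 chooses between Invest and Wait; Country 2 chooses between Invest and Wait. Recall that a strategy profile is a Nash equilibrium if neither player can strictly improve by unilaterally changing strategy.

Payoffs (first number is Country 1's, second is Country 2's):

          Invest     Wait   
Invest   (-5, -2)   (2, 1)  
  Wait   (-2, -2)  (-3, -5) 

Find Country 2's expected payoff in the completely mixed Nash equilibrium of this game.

-2

First find x, the probability Country 1 plays Invest, from Country 2's indifference between Invest and Wait: −2x − 2(1−x) = x − 5(1−x), giving x = 1/2.
Since Country 2 is indifferent in equilibrium, Country 2's expected payoff equals the payoff from either column against (1/2, 1/2). Using Invest: −2(1/2) − 2(1/2) = -2.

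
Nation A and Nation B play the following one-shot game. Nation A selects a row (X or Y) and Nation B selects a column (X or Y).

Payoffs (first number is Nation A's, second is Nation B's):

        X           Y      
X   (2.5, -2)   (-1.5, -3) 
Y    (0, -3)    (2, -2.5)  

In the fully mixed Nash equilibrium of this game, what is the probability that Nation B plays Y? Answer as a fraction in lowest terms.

5/12

Let q be the probability that Nation B plays X. In a completely mixed equilibrium, Nation A must be indifferent between X and Y.
Nation A's expected payoff from X is 2.5q − 1.5(1−q); from Y it is 2(1−q).
Setting these equal: 4q − 1.5 = −2q + 2, so q = 7/12.
Therefore Nation B plays Y with probability 1 − 7/12 = 5/12.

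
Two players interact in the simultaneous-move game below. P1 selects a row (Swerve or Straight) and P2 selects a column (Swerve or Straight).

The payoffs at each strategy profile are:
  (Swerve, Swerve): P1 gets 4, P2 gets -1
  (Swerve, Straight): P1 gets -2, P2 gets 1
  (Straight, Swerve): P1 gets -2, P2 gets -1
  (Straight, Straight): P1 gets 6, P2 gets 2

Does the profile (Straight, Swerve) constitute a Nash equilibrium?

At (Straight, Swerve), P1 earns -2; switching to Swerve would give 4, so P1 would deviate.
P2 earns -1; switching to Straight would give 2, so P2 would deviate.
Since at least one player can profitably deviate, this is not a Nash equilibrium.

No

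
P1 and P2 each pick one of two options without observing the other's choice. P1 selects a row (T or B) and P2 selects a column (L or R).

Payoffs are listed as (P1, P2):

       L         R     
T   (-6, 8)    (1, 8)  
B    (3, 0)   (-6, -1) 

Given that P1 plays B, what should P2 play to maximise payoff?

Against B, P2 earns 0 from L and -1 from R.
So L is the best response.

L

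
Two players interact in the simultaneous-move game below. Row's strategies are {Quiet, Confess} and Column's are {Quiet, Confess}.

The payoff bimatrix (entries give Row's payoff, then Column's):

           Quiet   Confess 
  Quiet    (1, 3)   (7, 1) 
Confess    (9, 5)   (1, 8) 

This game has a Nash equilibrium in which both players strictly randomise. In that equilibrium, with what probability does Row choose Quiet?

3/5

Let p be the probability that Row plays Quiet. In a completely mixed equilibrium, Column must be indifferent between Quiet and Confess.
Column's expected payoff from Quiet is 3p + 5(1−p); from Confess it is p + 8(1−p).
Setting these equal: −2p + 5 = −7p + 8, so p = 3/5.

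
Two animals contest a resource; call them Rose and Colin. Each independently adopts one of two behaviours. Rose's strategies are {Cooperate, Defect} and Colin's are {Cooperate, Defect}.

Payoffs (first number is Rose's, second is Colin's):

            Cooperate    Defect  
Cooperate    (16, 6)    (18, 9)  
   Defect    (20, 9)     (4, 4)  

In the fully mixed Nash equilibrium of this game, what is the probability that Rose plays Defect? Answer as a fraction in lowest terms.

Let x be the probability that Rose plays Cooperate. In a completely mixed equilibrium, Colin must be indifferent between Cooperate and Defect.
Colin's expected payoff from Cooperate is 6x + 9(1−x); from Defect it is 9x + 4(1−x).
Setting these equal: −3x + 9 = 5x + 4, so x = 5/8.
Therefore Rose plays Defect with probability 1 − 5/8 = 3/8.

3/8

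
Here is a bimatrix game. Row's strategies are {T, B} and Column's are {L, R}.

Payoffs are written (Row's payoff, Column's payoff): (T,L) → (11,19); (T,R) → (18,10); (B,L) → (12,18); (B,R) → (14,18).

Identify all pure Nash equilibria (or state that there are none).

(T, L): Row prefers B (12 > 11) — not an equilibrium.
(T, R): Column prefers L (19 > 10) — not an equilibrium.
(B, L): Row gets 12 ≥ 11 from T, and Column gets 18 ≥ 18 from R — Nash equilibrium.
(B, R): Row prefers T (18 > 14) — not an equilibrium.

(B, L)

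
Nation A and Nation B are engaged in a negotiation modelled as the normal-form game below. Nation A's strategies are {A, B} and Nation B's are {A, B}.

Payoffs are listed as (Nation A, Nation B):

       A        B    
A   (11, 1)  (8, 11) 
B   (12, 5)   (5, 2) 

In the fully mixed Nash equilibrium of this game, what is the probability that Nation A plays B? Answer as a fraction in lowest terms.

Let x be the probability that Nation A plays A. In a completely mixed equilibrium, Nation B must be indifferent between A and B.
Nation B's expected payoff from A is x + 5(1−x); from B it is 11x + 2(1−x).
Setting these equal: −4x + 5 = 9x + 2, so x = 3/13.
Therefore Nation A plays B with probability 1 − 3/13 = 10/13.

10/13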